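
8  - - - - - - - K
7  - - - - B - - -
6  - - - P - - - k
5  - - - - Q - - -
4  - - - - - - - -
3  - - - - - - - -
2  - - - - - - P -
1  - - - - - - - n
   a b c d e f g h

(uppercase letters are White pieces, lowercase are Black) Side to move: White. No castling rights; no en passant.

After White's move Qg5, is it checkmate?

After Qg5: black king on h6; in check: yes, from the white queen on g5.
King squares — g5: attacked by Be7; h5: attacked by Qg5; g6: attacked by Qg5; g7: attacked by Qg5; h7: attacked by Kh8.
Black has no legal moves → checkmate.

yes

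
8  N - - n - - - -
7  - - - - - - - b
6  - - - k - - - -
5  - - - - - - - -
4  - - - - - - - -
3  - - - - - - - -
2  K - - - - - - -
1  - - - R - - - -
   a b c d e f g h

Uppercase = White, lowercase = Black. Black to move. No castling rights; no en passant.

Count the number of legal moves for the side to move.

6

Black to move; king on d6.
In check: yes, from the white rook on d1.
Legal moves: Ke7, Ke6, Kc6, Ke5, Kc5, Bd3.
Count: 6.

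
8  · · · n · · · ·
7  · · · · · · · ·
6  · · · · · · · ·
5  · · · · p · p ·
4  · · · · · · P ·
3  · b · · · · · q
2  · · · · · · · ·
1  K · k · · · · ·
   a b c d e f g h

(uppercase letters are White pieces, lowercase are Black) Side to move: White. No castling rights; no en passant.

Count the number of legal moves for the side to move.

0

White to move; king on a1.
In check: no.
Legal moves: none.
Count: 0.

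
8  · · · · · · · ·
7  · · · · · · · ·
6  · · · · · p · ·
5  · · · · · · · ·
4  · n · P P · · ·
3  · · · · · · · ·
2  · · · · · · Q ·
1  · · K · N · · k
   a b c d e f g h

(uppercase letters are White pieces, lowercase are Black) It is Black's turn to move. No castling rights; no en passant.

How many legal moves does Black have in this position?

Black to move; king on h1.
In check: yes, from the white queen on g2.
Legal moves: none.
Count: 0.

0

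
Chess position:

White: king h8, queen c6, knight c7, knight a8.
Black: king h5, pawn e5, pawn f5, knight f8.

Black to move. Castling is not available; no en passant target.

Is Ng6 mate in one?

no

After Ng6: white king on h8; in check: yes, from the black knight on g6.
White has 4 legal replies: Kg8, Kh7, Kg7, Qxg6+.
In check but a legal move exists → not checkmate.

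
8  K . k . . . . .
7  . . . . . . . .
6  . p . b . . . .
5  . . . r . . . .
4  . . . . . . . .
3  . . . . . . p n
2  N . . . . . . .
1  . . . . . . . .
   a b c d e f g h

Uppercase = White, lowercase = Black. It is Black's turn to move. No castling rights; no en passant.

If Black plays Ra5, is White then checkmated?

After Ra5: white king on a8; in check: yes, from the black rook on a5.
King squares — a7: attacked by Ra5; b7: attacked by Kc8; b8: attacked by Bd6.
White has no legal moves → checkmate.

yes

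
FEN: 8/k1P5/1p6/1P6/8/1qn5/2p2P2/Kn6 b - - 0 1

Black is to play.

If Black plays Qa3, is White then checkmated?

After Qa3: white king on a1; in check: yes, from the black queen on a3.
King squares — b1: attacked by Pc2; a2: attacked by Qa3; b2: attacked by Qa3.
White has no legal moves → checkmate.

yes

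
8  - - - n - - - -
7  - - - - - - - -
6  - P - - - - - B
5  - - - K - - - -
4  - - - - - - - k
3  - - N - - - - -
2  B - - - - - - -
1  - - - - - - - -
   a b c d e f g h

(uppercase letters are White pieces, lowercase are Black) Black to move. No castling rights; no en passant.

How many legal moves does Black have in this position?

8

Black to move; king on h4.
In check: no.
Legal moves: Nf7, Nb7, Ne6, Nc6, Kh5, Kg4, Kh3, Kg3.
Count: 8.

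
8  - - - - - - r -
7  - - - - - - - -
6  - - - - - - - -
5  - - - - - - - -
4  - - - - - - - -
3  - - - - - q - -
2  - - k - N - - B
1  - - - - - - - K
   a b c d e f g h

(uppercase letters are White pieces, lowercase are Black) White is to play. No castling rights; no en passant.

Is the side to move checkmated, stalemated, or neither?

White to move; white king on h1.
In check: yes, from the black queen on f3.
King squares — g1: attacked by Rg8; g2: attacked by Qf3; h2: own bishop.
Legal moves for White: none.
In check with no legal moves → checkmate.

checkmate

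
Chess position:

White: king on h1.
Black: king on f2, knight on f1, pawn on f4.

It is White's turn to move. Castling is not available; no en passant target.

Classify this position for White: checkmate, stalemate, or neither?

stalemate

White to move; white king on h1.
In check: no.
King squares — g1: attacked by Kf2; g2: attacked by Kf2; h2: attacked by Nf1.
Legal moves for White: none.
Not in check and no legal moves → stalemate.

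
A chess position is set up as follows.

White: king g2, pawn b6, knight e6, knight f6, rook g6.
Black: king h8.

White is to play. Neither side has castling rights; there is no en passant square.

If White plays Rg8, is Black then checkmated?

After Rg8: black king on h8; in check: yes, from the white rook on g8.
King squares — g7: attacked by Ne6; h7: attacked by Nf6; g8: attacked by Nf6.
Black has no legal moves → checkmate.

yes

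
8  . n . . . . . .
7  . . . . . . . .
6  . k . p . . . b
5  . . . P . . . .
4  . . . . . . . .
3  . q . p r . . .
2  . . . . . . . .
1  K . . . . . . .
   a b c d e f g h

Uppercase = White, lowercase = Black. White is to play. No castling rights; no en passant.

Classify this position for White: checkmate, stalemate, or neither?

White to move; white king on a1.
In check: no.
King squares — b1: attacked by Qb3; a2: attacked by Qb3; b2: attacked by Qb3.
Legal moves for White: none.
Not in check and no legal moves → stalemate.

stalemate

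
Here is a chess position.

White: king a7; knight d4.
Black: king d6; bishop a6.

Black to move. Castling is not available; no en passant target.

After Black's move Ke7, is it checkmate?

no

After Ke7: white king on a7; in check: no.
White is not in check, so this cannot be checkmate.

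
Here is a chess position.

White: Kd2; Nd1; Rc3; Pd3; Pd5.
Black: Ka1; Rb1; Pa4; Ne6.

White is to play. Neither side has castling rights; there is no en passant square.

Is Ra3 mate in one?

yes

After Ra3: black king on a1; in check: yes, from the white rook on a3.
King squares — b1: own rook; a2: attacked by Ra3; b2: attacked by Nd1.
Black has no legal moves → checkmate.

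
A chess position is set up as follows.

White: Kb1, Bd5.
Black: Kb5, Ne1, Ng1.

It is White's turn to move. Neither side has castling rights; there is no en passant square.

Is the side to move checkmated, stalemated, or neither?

neither

White to move; white king on b1.
In check: no.
Legal moves for White: Bg8, Ba8, Bf7, Bb7, Be6, Bc6+, Be4, Bc4+, Bf3, Bb3, Bg2, Ba2, Bh1, Kb2, Ka2, Kc1, Ka1.
White has 17 legal moves and is not in check → neither.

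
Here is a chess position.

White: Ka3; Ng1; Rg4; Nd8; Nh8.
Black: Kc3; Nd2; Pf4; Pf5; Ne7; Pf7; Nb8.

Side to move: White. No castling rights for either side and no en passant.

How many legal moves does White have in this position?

19

White to move; king on a3.
In check: no.
Legal moves: Nhxf7, Ng6, Ndxf7, Nb7, Ne6, Nc6, Rg8, Rg7, Rg6, Rg5, Rh4, Rxf4, Rg3+, Rg2, Ka4, Ka2, Nh3, Nf3, Ne2+.
Count: 19.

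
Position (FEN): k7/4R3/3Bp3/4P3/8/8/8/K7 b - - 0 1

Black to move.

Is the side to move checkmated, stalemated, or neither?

stalemate

Black to move; black king on a8.
In check: no.
King squares — a7: attacked by Re7; b7: attacked by Re7; b8: attacked by Bd6.
Legal moves for Black: none.
Not in check and no legal moves → stalemate.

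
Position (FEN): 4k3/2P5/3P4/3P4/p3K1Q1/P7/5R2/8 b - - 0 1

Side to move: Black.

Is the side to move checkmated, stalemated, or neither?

stalemate

Black to move; black king on e8.
In check: no.
King squares — d7: attacked by Qg4; e7: attacked by Pd6; f7: attacked by Rf2; d8: attacked by Pc7; f8: attacked by Rf2.
Legal moves for Black: none.
Not in check and no legal moves → stalemate.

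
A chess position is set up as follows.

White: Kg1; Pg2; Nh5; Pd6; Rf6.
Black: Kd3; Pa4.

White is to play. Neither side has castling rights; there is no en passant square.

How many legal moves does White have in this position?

White to move; king on g1.
In check: no.
Legal moves: Rf8, Rf7, Rh6, Rg6, Re6, Rf5, Rf4, Rf3+, Rf2, Rf1, Ng7, Nf4+, Ng3, Kh2, Kf2, Kh1, Kf1, d7, g3, g4.
Count: 20.

20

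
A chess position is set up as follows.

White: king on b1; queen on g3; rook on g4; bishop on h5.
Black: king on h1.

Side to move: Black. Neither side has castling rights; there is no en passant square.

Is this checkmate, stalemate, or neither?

stalemate

Black to move; black king on h1.
In check: no.
King squares — g1: attacked by Qg3; g2: attacked by Qg3; h2: attacked by Qg3.
Legal moves for Black: none.
Not in check and no legal moves → stalemate.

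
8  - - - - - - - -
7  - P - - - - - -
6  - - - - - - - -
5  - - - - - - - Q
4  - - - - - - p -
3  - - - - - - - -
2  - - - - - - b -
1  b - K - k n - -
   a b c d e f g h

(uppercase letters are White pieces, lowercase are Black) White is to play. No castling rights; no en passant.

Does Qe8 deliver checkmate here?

After Qe8: black king on e1; in check: yes, from the white queen on e8.
Black has 4 legal replies: Kf2, Be4, Ne3, Be5.
In check but a legal move exists → not checkmate.

no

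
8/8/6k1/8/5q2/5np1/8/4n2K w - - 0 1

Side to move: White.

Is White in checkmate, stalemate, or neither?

White to move; white king on h1.
In check: no.
King squares — g1: attacked by Nf3; g2: attacked by Ne1; h2: attacked by Nf3.
Legal moves for White: none.
Not in check and no legal moves → stalemate.

stalemate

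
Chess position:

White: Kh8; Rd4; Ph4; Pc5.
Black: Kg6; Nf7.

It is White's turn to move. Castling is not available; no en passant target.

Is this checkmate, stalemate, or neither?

White to move; white king on h8.
In check: yes, from the black knight on f7.
King squares — g7: attacked by Kg6; h7: attacked by Kg6; g8: available.
Legal moves for White: Kg8.
White is in check but has 1 legal move → neither.

neither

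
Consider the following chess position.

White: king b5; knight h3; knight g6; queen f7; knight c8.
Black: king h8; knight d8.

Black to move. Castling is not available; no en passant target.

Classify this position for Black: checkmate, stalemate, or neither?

checkmate

Black to move; black king on h8.
In check: yes, from the white knight on g6.
King squares — g7: attacked by Qf7; h7: attacked by Qf7; g8: attacked by Qf7.
Legal moves for Black: none.
In check with no legal moves → checkmate.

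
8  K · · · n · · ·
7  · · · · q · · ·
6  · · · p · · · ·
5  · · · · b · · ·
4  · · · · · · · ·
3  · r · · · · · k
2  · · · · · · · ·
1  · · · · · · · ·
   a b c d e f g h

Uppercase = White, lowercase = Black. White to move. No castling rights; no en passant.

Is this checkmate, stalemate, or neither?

White to move; white king on a8.
In check: no.
King squares — a7: attacked by Qe7; b7: attacked by Rb3; b8: attacked by Rb3.
Legal moves for White: none.
Not in check and no legal moves → stalemate.

stalemate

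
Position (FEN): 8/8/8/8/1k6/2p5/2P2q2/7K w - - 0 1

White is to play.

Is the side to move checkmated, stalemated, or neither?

stalemate

White to move; white king on h1.
In check: no.
King squares — g1: attacked by Qf2; g2: attacked by Qf2; h2: attacked by Qf2.
Legal moves for White: none.
Not in check and no legal moves → stalemate.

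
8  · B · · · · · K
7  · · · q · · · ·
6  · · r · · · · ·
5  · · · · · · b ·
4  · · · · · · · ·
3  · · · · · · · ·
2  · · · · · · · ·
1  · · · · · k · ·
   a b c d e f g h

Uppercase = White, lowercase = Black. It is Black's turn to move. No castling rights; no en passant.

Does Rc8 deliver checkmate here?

yes

After Rc8: white king on h8; in check: yes, from the black rook on c8.
King squares — g7: attacked by Qd7; h7: attacked by Qd7; g8: attacked by Rc8.
White has no legal moves → checkmate.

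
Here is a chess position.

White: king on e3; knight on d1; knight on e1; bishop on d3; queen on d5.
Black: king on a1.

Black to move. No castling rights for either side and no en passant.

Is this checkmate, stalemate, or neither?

stalemate

Black to move; black king on a1.
In check: no.
King squares — b1: attacked by Bd3; a2: attacked by Qd5; b2: attacked by Nd1.
Legal moves for Black: none.
Not in check and no legal moves → stalemate.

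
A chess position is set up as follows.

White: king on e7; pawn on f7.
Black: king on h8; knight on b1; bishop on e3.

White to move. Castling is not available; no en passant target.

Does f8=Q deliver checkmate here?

After f8=Q: black king on h8; in check: yes, from the white queen on f8.
Black has 1 legal reply: Kh7.
In check but a legal move exists → not checkmate.

no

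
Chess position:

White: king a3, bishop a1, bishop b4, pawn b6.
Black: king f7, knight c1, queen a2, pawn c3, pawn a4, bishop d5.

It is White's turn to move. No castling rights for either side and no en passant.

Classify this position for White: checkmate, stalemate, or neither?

checkmate

White to move; white king on a3.
In check: yes, from the black queen on a2.
King squares — a2: attacked by Nc1; b2: attacked by Qa2; b3: attacked by Nc1; a4: attacked by Qa2; b4: own bishop.
Legal moves for White: none.
In check with no legal moves → checkmate.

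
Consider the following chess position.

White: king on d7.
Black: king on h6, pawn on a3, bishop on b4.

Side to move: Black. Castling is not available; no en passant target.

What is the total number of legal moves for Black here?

14

Black to move; king on h6.
In check: no.
Legal moves: Kh7, Kg7, Kg6, Kh5, Kg5, Bf8, Be7, Bd6, Bc5, Ba5, Bc3, Bd2, Be1, a2.
Count: 14.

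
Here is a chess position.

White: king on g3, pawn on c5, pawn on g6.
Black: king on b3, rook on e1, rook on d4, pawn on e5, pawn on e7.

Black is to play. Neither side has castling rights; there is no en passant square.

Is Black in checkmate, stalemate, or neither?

neither

Black to move; black king on b3.
In check: no.
Legal moves for Black include: Rd8, Rd7, Rd6, Rd5, Rh4, Rg4+, Rf4, Rde4, Rc4, Rb4, Ra4, Rd3+, Rd2, Rdd1, Kc4, Kb4, Ka4, Kc3, ... (list truncated; more exist).
Black has legal moves and is not in check → neither.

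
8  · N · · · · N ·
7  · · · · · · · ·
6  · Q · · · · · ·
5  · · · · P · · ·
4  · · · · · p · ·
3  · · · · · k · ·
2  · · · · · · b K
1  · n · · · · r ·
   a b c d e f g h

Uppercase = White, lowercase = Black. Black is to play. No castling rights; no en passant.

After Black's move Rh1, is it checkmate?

After Rh1: white king on h2; in check: yes, from the black rook on h1.
King squares — g1: attacked by Rh1; h1: attacked by Bg2; g2: attacked by Kf3; g3: attacked by Kf3; h3: attacked by Rh1.
White has no legal moves → checkmate.

yes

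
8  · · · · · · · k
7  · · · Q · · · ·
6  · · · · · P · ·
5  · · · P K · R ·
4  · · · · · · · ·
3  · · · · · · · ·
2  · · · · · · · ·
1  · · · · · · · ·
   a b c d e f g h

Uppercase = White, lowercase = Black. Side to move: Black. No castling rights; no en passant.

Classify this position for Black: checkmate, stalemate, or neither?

stalemate

Black to move; black king on h8.
In check: no.
King squares — g7: attacked by Rg5; h7: attacked by Qd7; g8: attacked by Rg5.
Legal moves for Black: none.
Not in check and no legal moves → stalemate.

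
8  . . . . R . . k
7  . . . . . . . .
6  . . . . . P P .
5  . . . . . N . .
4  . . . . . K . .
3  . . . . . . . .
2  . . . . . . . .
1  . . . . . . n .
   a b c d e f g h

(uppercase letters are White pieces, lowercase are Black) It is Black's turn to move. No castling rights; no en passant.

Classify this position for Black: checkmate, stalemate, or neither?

checkmate

Black to move; black king on h8.
In check: yes, from the white rook on e8.
King squares — g7: attacked by Nf5; h7: attacked by Pg6; g8: attacked by Re8.
Legal moves for Black: none.
In check with no legal moves → checkmate.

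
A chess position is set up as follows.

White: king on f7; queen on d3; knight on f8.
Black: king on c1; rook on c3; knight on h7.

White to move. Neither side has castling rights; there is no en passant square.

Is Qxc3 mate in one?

After Qxc3: black king on c1; in check: yes, from the white queen on c3.
Black has 2 legal replies: Kd1, Kb1.
In check but a legal move exists → not checkmate.

no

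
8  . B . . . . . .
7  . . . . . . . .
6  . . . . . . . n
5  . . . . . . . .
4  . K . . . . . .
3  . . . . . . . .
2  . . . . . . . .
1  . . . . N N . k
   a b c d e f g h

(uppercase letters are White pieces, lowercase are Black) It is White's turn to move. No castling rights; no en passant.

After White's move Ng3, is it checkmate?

After Ng3: black king on h1; in check: yes, from the white knight on g3.
Black has 2 legal replies: Kh2, Kg1.
In check but a legal move exists → not checkmate.

no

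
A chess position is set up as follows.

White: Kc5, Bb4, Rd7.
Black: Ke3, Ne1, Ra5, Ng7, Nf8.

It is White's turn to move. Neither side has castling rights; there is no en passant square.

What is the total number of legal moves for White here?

5

White to move; king on c5.
In check: yes, from the black rook on a5.
Legal moves: Kd6, Kc6, Kb6, Kc4, Bxa5.
Count: 5.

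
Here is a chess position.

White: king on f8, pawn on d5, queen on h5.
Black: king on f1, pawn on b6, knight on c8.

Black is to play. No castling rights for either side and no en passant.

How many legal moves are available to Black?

8

Black to move; king on f1.
In check: no.
Legal moves: Ne7, Na7, Nd6, Kg2, Kf2, Kg1, Ke1, b5.
Count: 8.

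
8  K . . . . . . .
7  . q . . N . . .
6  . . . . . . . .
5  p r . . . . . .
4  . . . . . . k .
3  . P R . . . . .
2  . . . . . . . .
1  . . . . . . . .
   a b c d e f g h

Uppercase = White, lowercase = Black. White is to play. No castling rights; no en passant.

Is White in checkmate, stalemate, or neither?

checkmate

White to move; white king on a8.
In check: yes, from the black queen on b7.
King squares — a7: attacked by Qb7; b7: attacked by Rb5; b8: attacked by Qb7.
Legal moves for White: none.
In check with no legal moves → checkmate.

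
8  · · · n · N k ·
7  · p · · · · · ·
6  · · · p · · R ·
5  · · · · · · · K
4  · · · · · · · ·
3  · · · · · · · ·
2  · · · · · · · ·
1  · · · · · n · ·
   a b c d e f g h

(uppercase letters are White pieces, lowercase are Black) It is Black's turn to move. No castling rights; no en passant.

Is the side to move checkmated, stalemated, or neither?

Black to move; black king on g8.
In check: yes, from the white rook on g6.
Legal moves for Black: Kh8, Kxf8, Kf7.
Black is in check but has 3 legal moves → neither.

neither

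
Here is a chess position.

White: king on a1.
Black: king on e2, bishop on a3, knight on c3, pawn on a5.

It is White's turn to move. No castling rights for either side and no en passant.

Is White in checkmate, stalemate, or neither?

stalemate

White to move; white king on a1.
In check: no.
King squares — b1: attacked by Nc3; a2: attacked by Nc3; b2: attacked by Ba3.
Legal moves for White: none.
Not in check and no legal moves → stalemate.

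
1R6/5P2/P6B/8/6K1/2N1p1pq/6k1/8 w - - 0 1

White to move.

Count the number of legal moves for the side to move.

White to move; king on g4.
In check: yes, from the black queen on h3.
Legal moves: Kg5, Kf4.
Count: 2.

2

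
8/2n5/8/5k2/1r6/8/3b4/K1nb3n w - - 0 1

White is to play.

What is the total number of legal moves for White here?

0

White to move; king on a1.
In check: no.
Legal moves: none.
Count: 0.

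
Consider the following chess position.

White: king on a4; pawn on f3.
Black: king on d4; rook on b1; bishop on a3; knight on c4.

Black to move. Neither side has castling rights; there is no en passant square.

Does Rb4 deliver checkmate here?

yes

After Rb4: white king on a4; in check: yes, from the black rook on b4.
King squares — a3: attacked by Nc4; b3: attacked by Rb4; b4: attacked by Ba3; a5: attacked by Nc4; b5: attacked by Rb4.
White has no legal moves → checkmate.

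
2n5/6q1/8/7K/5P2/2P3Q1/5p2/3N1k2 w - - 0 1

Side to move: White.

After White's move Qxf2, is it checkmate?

After Qxf2: black king on f1; in check: yes, from the white queen on f2.
King squares — e1: attacked by Qf2; g1: attacked by Qf2; e2: attacked by Qf2; f2: attacked by Nd1; g2: attacked by Qf2.
Black has no legal moves → checkmate.

yes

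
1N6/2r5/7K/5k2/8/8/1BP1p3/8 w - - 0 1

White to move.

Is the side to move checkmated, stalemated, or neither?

neither

White to move; white king on h6.
In check: no.
Legal moves for White: Nd7, Nc6, Na6, Kh5, Bh8, Bg7, Bf6, Be5, Bd4, Bc3, Ba3, Bc1, Ba1, c3, c4.
White has 15 legal moves and is not in check → neither.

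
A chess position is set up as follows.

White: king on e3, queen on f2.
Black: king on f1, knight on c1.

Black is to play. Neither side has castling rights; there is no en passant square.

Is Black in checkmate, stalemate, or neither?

Black to move; black king on f1.
In check: yes, from the white queen on f2.
King squares — e1: attacked by Qf2; g1: attacked by Qf2; e2: attacked by Qf2; f2: attacked by Ke3; g2: attacked by Qf2.
Legal moves for Black: none.
In check with no legal moves → checkmate.

checkmate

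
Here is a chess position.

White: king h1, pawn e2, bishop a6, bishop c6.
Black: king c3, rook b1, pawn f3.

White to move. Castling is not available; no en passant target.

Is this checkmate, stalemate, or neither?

White to move; white king on h1.
In check: yes, from the black rook on b1.
King squares — g1: attacked by Rb1; g2: attacked by Pf3; h2: available.
Legal moves for White: Kh2.
White is in check but has 1 legal move → neither.

neither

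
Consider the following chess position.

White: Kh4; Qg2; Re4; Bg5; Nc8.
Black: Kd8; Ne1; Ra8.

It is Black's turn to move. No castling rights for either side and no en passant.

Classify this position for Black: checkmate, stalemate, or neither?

neither

Black to move; black king on d8.
In check: yes, from the white bishop on g5.
Legal moves for Black: Kxc8, Kd7, Kc7.
Black is in check but has 3 legal moves → neither.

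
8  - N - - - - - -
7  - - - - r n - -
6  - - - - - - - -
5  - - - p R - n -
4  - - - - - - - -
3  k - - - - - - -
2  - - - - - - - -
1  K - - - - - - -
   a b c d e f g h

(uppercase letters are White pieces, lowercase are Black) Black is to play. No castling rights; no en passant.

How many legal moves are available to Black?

Black to move; king on a3.
In check: no.
Legal moves: Nh8, Nd8, Nh6, Nd6, Nxe5, Re8, Rd7, Rc7, Rb7, Ra7, Re6, Rxe5, Nh7, Ne6, Ne4, Nh3, Nf3, Kb4, Ka4, Kb3, d4.
Count: 21.

21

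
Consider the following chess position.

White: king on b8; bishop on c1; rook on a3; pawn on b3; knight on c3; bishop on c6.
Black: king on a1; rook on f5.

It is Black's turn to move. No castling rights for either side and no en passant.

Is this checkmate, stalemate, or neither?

checkmate

Black to move; black king on a1.
In check: yes, from the white rook on a3.
King squares — b1: attacked by Nc3; a2: attacked by Ra3; b2: attacked by Bc1.
Legal moves for Black: none.
In check with no legal moves → checkmate.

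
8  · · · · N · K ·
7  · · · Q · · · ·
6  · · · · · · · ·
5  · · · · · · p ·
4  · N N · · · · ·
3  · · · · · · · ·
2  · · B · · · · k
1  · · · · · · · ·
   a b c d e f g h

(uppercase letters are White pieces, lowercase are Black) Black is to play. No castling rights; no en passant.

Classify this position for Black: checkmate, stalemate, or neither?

Black to move; black king on h2.
In check: no.
Legal moves for Black: Kg3, Kg2, Kh1, Kg1, g4.
Black has 5 legal moves and is not in check → neither.

neither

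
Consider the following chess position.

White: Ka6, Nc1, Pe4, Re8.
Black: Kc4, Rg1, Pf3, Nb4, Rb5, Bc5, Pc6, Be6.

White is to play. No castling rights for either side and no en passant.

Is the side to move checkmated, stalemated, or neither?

checkmate

White to move; white king on a6.
In check: yes, from the black knight on b4.
King squares — a5: attacked by Rb5; b5: attacked by Kc4; b6: attacked by Rb5; a7: attacked by Bc5; b7: attacked by Rb5.
Legal moves for White: none.
In check with no legal moves → checkmate.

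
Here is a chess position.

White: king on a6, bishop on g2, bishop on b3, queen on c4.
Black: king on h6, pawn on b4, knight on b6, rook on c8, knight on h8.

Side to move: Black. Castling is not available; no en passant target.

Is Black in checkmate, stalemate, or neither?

Black to move; black king on h6.
In check: no.
Legal moves for Black include: Nf7, Ng6, Rg8, Rf8, Re8, Rd8, Rb8, Ra8+, Rc7, Rc6, Rc5, Rxc4, Kh7, Kg7, Kg6, Kh5, Kg5, Na8, ... (list truncated; more exist).
Black has legal moves and is not in check → neither.

neither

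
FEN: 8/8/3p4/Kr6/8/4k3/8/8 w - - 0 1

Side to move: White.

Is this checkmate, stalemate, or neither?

neither

White to move; white king on a5.
In check: yes, from the black rook on b5.
King squares — a4: available; b4: attacked by Rb5; b5: available; a6: available; b6: attacked by Rb5.
Legal moves for White: Ka6, Kxb5, Ka4.
White is in check but has 3 legal moves → neither.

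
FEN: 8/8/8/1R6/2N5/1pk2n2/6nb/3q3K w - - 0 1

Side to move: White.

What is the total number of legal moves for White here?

White to move; king on h1.
In check: yes, from the black queen on d1.
Legal moves: Kxg2.
Count: 1.

1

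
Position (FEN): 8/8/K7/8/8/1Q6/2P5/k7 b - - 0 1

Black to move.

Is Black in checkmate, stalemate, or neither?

Black to move; black king on a1.
In check: no.
King squares — b1: attacked by Qb3; a2: attacked by Qb3; b2: attacked by Qb3.
Legal moves for Black: none.
Not in check and no legal moves → stalemate.

stalemate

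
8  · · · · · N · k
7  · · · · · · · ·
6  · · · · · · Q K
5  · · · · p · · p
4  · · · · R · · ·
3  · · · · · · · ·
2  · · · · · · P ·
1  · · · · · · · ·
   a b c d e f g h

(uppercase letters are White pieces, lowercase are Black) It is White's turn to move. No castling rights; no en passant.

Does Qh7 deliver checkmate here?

After Qh7: black king on h8; in check: yes, from the white queen on h7.
King squares — g7: attacked by Kh6; h7: attacked by Kh6; g8: attacked by Qh7.
Black has no legal moves → checkmate.

yes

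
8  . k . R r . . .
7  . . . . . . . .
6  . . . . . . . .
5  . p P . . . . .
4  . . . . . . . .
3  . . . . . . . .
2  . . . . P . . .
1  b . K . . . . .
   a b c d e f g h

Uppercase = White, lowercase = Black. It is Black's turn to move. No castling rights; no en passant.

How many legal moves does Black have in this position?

Black to move; king on b8.
In check: yes, from the white rook on d8.
Legal moves: Kc7, Kb7, Ka7, Rxd8.
Count: 4.

4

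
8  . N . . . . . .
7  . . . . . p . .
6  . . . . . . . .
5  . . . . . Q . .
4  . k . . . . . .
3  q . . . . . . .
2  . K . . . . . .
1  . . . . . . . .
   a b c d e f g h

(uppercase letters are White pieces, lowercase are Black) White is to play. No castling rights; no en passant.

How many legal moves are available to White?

White to move; king on b2.
In check: yes, from the black queen on a3.
Legal moves: Kc2, Kb1.
Count: 2.

2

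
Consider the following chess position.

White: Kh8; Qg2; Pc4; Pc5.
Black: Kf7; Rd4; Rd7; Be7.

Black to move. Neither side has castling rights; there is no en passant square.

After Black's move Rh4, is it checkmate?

yes

After Rh4: white king on h8; in check: yes, from the black rook on h4.
King squares — g7: attacked by Kf7; h7: attacked by Rh4; g8: attacked by Kf7.
White has no legal moves → checkmate.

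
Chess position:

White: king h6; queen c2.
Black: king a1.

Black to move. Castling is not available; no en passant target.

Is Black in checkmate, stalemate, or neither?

Black to move; black king on a1.
In check: no.
King squares — b1: attacked by Qc2; a2: attacked by Qc2; b2: attacked by Qc2.
Legal moves for Black: none.
Not in check and no legal moves → stalemate.

stalemate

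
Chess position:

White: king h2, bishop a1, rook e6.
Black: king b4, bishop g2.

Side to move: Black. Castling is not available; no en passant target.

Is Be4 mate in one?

no

After Be4: white king on h2; in check: no.
White is not in check, so this cannot be checkmate.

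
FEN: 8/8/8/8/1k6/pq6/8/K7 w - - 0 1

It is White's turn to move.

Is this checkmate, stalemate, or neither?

White to move; white king on a1.
In check: no.
King squares — b1: attacked by Qb3; a2: attacked by Qb3; b2: attacked by Pa3.
Legal moves for White: none.
Not in check and no legal moves → stalemate.

stalemate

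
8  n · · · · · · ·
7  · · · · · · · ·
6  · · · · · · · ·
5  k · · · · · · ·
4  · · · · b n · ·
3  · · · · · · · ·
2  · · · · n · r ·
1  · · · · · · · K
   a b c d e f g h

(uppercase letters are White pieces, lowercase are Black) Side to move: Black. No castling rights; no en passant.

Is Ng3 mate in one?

After Ng3: white king on h1; in check: yes, from the black knight on g3.
King squares — g1: attacked by Rg2; g2: attacked by Be4; h2: attacked by Rg2.
White has no legal moves → checkmate.

yes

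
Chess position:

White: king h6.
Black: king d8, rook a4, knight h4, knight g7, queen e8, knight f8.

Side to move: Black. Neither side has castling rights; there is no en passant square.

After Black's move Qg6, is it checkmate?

After Qg6: white king on h6; in check: yes, from the black queen on g6.
King squares — g5: attacked by Qg6; h5: attacked by Qg6; g6: attacked by Nh4; g7: attacked by Qg6; h7: attacked by Qg6.
White has no legal moves → checkmate.

yes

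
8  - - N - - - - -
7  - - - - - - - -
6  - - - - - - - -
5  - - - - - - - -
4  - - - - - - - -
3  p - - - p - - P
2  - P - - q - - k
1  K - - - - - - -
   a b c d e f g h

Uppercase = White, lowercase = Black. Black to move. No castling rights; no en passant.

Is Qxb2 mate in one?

After Qxb2: white king on a1; in check: yes, from the black queen on b2.
King squares — b1: attacked by Qb2; a2: attacked by Qb2; b2: attacked by Pa3.
White has no legal moves → checkmate.

yes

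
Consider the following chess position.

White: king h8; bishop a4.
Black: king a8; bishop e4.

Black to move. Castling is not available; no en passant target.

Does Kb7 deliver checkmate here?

no

After Kb7: white king on h8; in check: no.
White is not in check, so this cannot be checkmate.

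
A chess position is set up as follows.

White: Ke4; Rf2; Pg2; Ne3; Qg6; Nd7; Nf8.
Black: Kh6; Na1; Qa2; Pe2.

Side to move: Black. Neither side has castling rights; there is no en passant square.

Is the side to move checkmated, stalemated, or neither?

Black to move; black king on h6.
In check: yes, from the white queen on g6.
King squares — g5: attacked by Qg6; h5: attacked by Qg6; g6: attacked by Nf8; g7: attacked by Qg6; h7: attacked by Qg6.
Legal moves for Black: none.
In check with no legal moves → checkmate.

checkmate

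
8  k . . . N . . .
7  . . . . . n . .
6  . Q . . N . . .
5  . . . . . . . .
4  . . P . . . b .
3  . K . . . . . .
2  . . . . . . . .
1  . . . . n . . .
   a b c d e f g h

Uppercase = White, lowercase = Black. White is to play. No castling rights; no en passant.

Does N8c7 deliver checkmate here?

After N8c7: black king on a8; in check: yes, from the white knight on c7.
King squares — a7: attacked by Qb6; b7: attacked by Qb6; b8: attacked by Qb6.
Black has no legal moves → checkmate.

yes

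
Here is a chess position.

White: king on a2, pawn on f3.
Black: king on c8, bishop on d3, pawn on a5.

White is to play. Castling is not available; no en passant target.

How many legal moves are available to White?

5

White to move; king on a2.
In check: no.
Legal moves: Kb3, Ka3, Kb2, Ka1, f4.
Count: 5.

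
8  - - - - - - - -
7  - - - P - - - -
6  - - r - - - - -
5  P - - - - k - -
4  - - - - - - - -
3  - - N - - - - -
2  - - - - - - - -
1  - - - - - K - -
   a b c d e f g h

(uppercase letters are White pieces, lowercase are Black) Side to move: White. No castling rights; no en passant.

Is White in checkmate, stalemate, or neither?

neither

White to move; white king on f1.
In check: no.
Legal moves for White: Nd5, Nb5, Ne4, Na4, Ne2, Na2, Nd1, Nb1, Kg2, Kf2, Ke2, Kg1, Ke1, d8=Q, d8=R, d8=B, d8=N, a6.
White has 18 legal moves and is not in check → neither.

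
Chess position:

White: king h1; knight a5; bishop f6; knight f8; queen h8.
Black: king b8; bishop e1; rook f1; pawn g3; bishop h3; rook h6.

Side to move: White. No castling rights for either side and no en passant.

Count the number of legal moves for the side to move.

0

White to move; king on h1.
In check: yes, from the black rook on f1.
Legal moves: none.
Count: 0.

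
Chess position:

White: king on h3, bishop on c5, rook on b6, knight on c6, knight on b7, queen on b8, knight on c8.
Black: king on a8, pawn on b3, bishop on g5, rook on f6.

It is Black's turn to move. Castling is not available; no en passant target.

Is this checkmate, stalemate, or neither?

Black to move; black king on a8.
In check: yes, from the white queen on b8.
King squares — a7: attacked by Nc6; b7: attacked by Rb6; b8: attacked by Nc6.
Legal moves for Black: none.
In check with no legal moves → checkmate.

checkmate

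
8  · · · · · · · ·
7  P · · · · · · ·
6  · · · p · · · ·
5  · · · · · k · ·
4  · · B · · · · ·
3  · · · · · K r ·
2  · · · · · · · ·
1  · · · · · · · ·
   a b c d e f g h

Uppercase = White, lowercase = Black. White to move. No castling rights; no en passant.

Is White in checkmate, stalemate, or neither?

White to move; white king on f3.
In check: yes, from the black rook on g3.
Legal moves for White: Kxg3, Kf2, Ke2.
White is in check but has 3 legal moves → neither.

neither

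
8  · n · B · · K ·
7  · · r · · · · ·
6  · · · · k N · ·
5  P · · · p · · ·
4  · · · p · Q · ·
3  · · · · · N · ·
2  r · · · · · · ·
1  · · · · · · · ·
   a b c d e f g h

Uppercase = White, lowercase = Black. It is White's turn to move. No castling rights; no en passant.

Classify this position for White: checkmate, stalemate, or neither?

neither

White to move; white king on g8.
In check: no.
Legal moves for White include: Kh8, Kf8, Be7, Bxc7, Ne8, Nh7, Nd7, Nh5, Nd5, Ng4, Ne4, Qh6, Qg5, Qf5+, Qxe5#, Qh4, Qg4+, Qe4, ... (list truncated; more exist).
White has legal moves and is not in check → neither.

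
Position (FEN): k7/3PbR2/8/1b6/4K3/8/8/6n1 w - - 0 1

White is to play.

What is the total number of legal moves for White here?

White to move; king on e4.
In check: no.
Legal moves: Rf8+, Rh7, Rg7, Rxe7, Rf6, Rf5, Rf4, Rf3, Rf2, Rf1, Kf5, Ke5, Kd5, Kf4, Kd4, Ke3, d8=Q+, d8=R+, d8=B, d8=N.
Count: 20.

20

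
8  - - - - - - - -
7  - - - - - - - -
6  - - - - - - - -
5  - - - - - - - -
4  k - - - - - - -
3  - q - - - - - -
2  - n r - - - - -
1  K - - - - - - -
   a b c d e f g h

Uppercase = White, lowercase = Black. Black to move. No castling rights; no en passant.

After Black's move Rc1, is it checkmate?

After Rc1: white king on a1; in check: yes, from the black rook on c1.
King squares — b1: attacked by Rc1; a2: attacked by Qb3; b2: attacked by Qb3.
White has no legal moves → checkmate.

yes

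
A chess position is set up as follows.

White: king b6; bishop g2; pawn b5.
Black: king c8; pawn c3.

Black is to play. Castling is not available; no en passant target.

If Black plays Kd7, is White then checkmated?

After Kd7: white king on b6; in check: no.
White is not in check, so this cannot be checkmate.

no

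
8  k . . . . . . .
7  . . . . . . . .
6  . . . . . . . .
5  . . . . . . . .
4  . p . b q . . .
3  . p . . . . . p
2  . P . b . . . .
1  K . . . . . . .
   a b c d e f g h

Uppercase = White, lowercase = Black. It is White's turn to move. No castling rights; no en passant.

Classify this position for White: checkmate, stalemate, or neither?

White to move; white king on a1.
In check: no.
King squares — b1: attacked by Qe4; a2: attacked by Pb3; b2: own pawn.
Legal moves for White: none.
Not in check and no legal moves → stalemate.

stalemate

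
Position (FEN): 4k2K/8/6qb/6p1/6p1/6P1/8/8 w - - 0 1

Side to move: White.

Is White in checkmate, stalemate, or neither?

stalemate

White to move; white king on h8.
In check: no.
King squares — g7: attacked by Qg6; h7: attacked by Qg6; g8: attacked by Qg6.
Legal moves for White: none.
Not in check and no legal moves → stalemate.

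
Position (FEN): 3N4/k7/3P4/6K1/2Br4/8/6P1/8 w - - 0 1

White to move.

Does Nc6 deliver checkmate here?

After Nc6: black king on a7; in check: yes, from the white knight on c6.
Black has 3 legal replies: Ka8, Kb7, Kb6.
In check but a legal move exists → not checkmate.

no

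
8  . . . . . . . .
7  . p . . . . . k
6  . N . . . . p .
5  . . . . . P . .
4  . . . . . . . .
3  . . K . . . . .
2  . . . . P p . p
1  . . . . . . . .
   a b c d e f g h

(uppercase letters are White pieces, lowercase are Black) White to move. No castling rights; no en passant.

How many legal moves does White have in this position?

18

White to move; king on c3.
In check: no.
Legal moves: Nc8, Na8, Nd7, Nd5, Nc4, Na4, Kd4, Kc4, Kb4, Kd3, Kb3, Kd2, Kc2, Kb2, fxg6+, f6, e3, e4.
Count: 18.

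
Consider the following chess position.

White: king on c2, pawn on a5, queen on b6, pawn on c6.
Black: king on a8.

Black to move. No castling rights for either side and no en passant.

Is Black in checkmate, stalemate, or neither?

Black to move; black king on a8.
In check: no.
King squares — a7: attacked by Qb6; b7: attacked by Qb6; b8: attacked by Qb6.
Legal moves for Black: none.
Not in check and no legal moves → stalemate.

stalemate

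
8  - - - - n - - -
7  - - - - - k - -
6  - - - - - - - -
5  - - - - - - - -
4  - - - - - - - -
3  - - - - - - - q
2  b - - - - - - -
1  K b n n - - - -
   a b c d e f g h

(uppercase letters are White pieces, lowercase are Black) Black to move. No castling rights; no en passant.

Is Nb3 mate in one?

yes

After Nb3: white king on a1; in check: yes, from the black knight on b3.
King squares — b1: attacked by Ba2; a2: attacked by Bb1; b2: attacked by Nd1.
White has no legal moves → checkmate.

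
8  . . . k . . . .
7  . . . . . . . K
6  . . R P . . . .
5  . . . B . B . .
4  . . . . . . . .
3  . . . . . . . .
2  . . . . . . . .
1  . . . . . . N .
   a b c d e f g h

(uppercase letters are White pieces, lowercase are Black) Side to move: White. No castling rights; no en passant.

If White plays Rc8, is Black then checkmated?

After Rc8: black king on d8; in check: yes, from the white rook on c8.
King squares — c7: attacked by Pd6; d7: attacked by Bf5; e7: attacked by Pd6; c8: attacked by Bf5; e8: attacked by Rc8.
Black has no legal moves → checkmate.

yes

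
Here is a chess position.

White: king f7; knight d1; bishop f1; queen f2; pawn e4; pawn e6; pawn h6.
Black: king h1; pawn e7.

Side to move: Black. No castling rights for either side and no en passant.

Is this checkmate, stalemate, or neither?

Black to move; black king on h1.
In check: no.
King squares — g1: attacked by Qf2; g2: attacked by Bf1; h2: attacked by Qf2.
Legal moves for Black: none.
Not in check and no legal moves → stalemate.

stalemate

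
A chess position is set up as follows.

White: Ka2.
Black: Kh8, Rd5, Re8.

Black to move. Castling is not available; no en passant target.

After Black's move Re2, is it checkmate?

no

After Re2: white king on a2; in check: yes, from the black rook on e2.
White has 4 legal replies: Kb3, Ka3, Kb1, Ka1.
In check but a legal move exists → not checkmate.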